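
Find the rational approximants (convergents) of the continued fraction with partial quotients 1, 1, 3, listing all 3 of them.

1/1, 2/1, 7/4

Using the convergent recurrence p_i = a_i*p_{i-1} + p_{i-2}, q_i = a_i*q_{i-1} + q_{i-2} with p_{-2}=0, p_{-1}=1, q_{-2}=1, q_{-1}=0:
  i=0: a_0=1, p_0 = 1*1 + 0 = 1, q_0 = 1*0 + 1 = 1.
  i=1: a_1=1, p_1 = 1*1 + 1 = 2, q_1 = 1*1 + 0 = 1.
  i=2: a_2=3, p_2 = 3*2 + 1 = 7, q_2 = 3*1 + 1 = 4.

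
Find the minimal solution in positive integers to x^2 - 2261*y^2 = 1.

First expand sqrt(2261) as a continued fraction. With x_i = (sqrt(2261) + m_i)/d_i and (m_0, d_0) = (0, 1): a_0 = floor(sqrt(2261)) = 47, since 47^2 = 2209 <= 2261 < 2304 = 48^2.
Iterate m_{i+1} = d_i*a_i - m_i, d_{i+1} = (2261 - m_{i+1}^2)/d_i, a_{i+1} = floor((a_0 + m_{i+1})/d_{i+1}):
  m_1 = 1*47 - 0 = 47, d_1 = (2261 - 47^2)/1 = 52/1 = 52, a_1 = floor((47 + 47)/52) = 1.
  m_2 = 52*1 - 47 = 5, d_2 = (2261 - 5^2)/52 = 2236/52 = 43, a_2 = floor((47 + 5)/43) = 1.
  m_3 = 43*1 - 5 = 38, d_3 = (2261 - 38^2)/43 = 817/43 = 19, a_3 = floor((47 + 38)/19) = 4.
  m_4 = 19*4 - 38 = 38, d_4 = (2261 - 38^2)/19 = 817/19 = 43, a_4 = floor((47 + 38)/43) = 1.
  m_5 = 43*1 - 38 = 5, d_5 = (2261 - 5^2)/43 = 2236/43 = 52, a_5 = floor((47 + 5)/52) = 1.
  m_6 = 52*1 - 5 = 47, d_6 = (2261 - 47^2)/52 = 52/52 = 1, a_6 = floor((47 + 47)/1) = 94.
  m_7 = 1*94 - 47 = 47, d_7 = (2261 - 47^2)/1 = 52/1 = 52: (m_7, d_7) = (m_1, d_1) = (47, 52), so from here the quotients repeat a_1, ..., a_6; the period length is 6.
So sqrt(2261) = [47; (1, 1, 4, 1, 1, 94)] with period length k = 6.
k is even, so the fundamental solution of x^2 - 2261y^2 = 1 is (p_{k-1}, q_{k-1}) = (p_5, q_5); compute convergents through index 5.
Convergents (p_i = a_i*p_{i-1} + p_{i-2}, q_i = a_i*q_{i-1} + q_{i-2} with p_{-2}=0, p_{-1}=1, q_{-2}=1, q_{-1}=0):
  i=0: a_0=47, p_0 = 47*1 + 0 = 47, q_0 = 47*0 + 1 = 1.
  i=1: a_1=1, p_1 = 1*47 + 1 = 48, q_1 = 1*1 + 0 = 1.
  i=2: a_2=1, p_2 = 1*48 + 47 = 95, q_2 = 1*1 + 1 = 2.
  i=3: a_3=4, p_3 = 4*95 + 48 = 428, q_3 = 4*2 + 1 = 9.
  i=4: a_4=1, p_4 = 1*428 + 95 = 523, q_4 = 1*9 + 2 = 11.
  i=5: a_5=1, p_5 = 1*523 + 428 = 951, q_5 = 1*11 + 9 = 20.
Check: 951^2 - 2261*20^2 = 904401 - 904400 = 1, so (x, y) = (951, 20) solves the equation, and by the theorem it is the least positive solution.

(x, y) = (951, 20)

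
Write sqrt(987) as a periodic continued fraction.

[31; (2, 2, 2, 62)]

Write x_i = (sqrt(987) + m_i)/d_i with (m_0, d_0) = (0, 1). a_0 = floor(sqrt(987)) = 31, since 31^2 = 961 <= 987 < 1024 = 32^2.
Iterate m_{i+1} = d_i*a_i - m_i, d_{i+1} = (987 - m_{i+1}^2)/d_i, a_{i+1} = floor((a_0 + m_{i+1})/d_{i+1}):
  m_1 = 1*31 - 0 = 31, d_1 = (987 - 31^2)/1 = 26/1 = 26, a_1 = floor((31 + 31)/26) = 2.
  m_2 = 26*2 - 31 = 21, d_2 = (987 - 21^2)/26 = 546/26 = 21, a_2 = floor((31 + 21)/21) = 2.
  m_3 = 21*2 - 21 = 21, d_3 = (987 - 21^2)/21 = 546/21 = 26, a_3 = floor((31 + 21)/26) = 2.
  m_4 = 26*2 - 21 = 31, d_4 = (987 - 31^2)/26 = 26/26 = 1, a_4 = floor((31 + 31)/1) = 62.
  m_5 = 1*62 - 31 = 31, d_5 = (987 - 31^2)/1 = 26/1 = 26: (m_5, d_5) = (m_1, d_1) = (31, 26), so from here the quotients repeat a_1, ..., a_4; the period length is 4.
Hence the expansion of sqrt(987) is a_0 = 31 followed by the repeating block 2, 2, 2, 62 (period 4).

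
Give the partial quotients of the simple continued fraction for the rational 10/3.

Run the Euclidean algorithm on 10 and 3; the successive quotients are the partial quotients a_0, a_1, ... (each step inverts the fractional part left over by the previous one):
  10 = 3*3 + 1, so a_0 = 3.
  3 = 3*1 + 0, so a_1 = 3.
The remainder reaches 0 after 2 divisions, so the expansion has 2 partial quotients, read off in order.

[3; 3]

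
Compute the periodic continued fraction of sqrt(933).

[30; (1, 1, 5, 20, 5, 1, 1, 60)]

Write x_i = (sqrt(933) + m_i)/d_i with (m_0, d_0) = (0, 1). a_0 = floor(sqrt(933)) = 30, since 30^2 = 900 <= 933 < 961 = 31^2.
Iterate m_{i+1} = d_i*a_i - m_i, d_{i+1} = (933 - m_{i+1}^2)/d_i, a_{i+1} = floor((a_0 + m_{i+1})/d_{i+1}):
  m_1 = 1*30 - 0 = 30, d_1 = (933 - 30^2)/1 = 33/1 = 33, a_1 = floor((30 + 30)/33) = 1.
  m_2 = 33*1 - 30 = 3, d_2 = (933 - 3^2)/33 = 924/33 = 28, a_2 = floor((30 + 3)/28) = 1.
  m_3 = 28*1 - 3 = 25, d_3 = (933 - 25^2)/28 = 308/28 = 11, a_3 = floor((30 + 25)/11) = 5.
  m_4 = 11*5 - 25 = 30, d_4 = (933 - 30^2)/11 = 33/11 = 3, a_4 = floor((30 + 30)/3) = 20.
  m_5 = 3*20 - 30 = 30, d_5 = (933 - 30^2)/3 = 33/3 = 11, a_5 = floor((30 + 30)/11) = 5.
  m_6 = 11*5 - 30 = 25, d_6 = (933 - 25^2)/11 = 308/11 = 28, a_6 = floor((30 + 25)/28) = 1.
  m_7 = 28*1 - 25 = 3, d_7 = (933 - 3^2)/28 = 924/28 = 33, a_7 = floor((30 + 3)/33) = 1.
  m_8 = 33*1 - 3 = 30, d_8 = (933 - 30^2)/33 = 33/33 = 1, a_8 = floor((30 + 30)/1) = 60.
  m_9 = 1*60 - 30 = 30, d_9 = (933 - 30^2)/1 = 33/1 = 33: (m_9, d_9) = (m_1, d_1) = (30, 33), so from here the quotients repeat a_1, ..., a_8; the period length is 8.
Hence the expansion of sqrt(933) is a_0 = 30 followed by the repeating block 1, 1, 5, 20, 5, 1, 1, 60 (period 8).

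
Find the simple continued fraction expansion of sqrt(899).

Write x_i = (sqrt(899) + m_i)/d_i with (m_0, d_0) = (0, 1). a_0 = floor(sqrt(899)) = 29, since 29^2 = 841 <= 899 < 900 = 30^2.
Iterate m_{i+1} = d_i*a_i - m_i, d_{i+1} = (899 - m_{i+1}^2)/d_i, a_{i+1} = floor((a_0 + m_{i+1})/d_{i+1}):
  m_1 = 1*29 - 0 = 29, d_1 = (899 - 29^2)/1 = 58/1 = 58, a_1 = floor((29 + 29)/58) = 1.
  m_2 = 58*1 - 29 = 29, d_2 = (899 - 29^2)/58 = 58/58 = 1, a_2 = floor((29 + 29)/1) = 58.
  m_3 = 1*58 - 29 = 29, d_3 = (899 - 29^2)/1 = 58/1 = 58: (m_3, d_3) = (m_1, d_1) = (29, 58), so from here the quotients repeat a_1, a_2; the period length is 2.
Hence the expansion of sqrt(899) is a_0 = 29 followed by the repeating block 1, 58 (period 2).

[29; (1, 58)]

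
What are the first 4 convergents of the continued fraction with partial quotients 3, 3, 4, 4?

3/1, 10/3, 43/13, 182/55

Using the convergent recurrence p_i = a_i*p_{i-1} + p_{i-2}, q_i = a_i*q_{i-1} + q_{i-2} with p_{-2}=0, p_{-1}=1, q_{-2}=1, q_{-1}=0:
  i=0: a_0=3, p_0 = 3*1 + 0 = 3, q_0 = 3*0 + 1 = 1.
  i=1: a_1=3, p_1 = 3*3 + 1 = 10, q_1 = 3*1 + 0 = 3.
  i=2: a_2=4, p_2 = 4*10 + 3 = 43, q_2 = 4*3 + 1 = 13.
  i=3: a_3=4, p_3 = 4*43 + 10 = 182, q_3 = 4*13 + 3 = 55.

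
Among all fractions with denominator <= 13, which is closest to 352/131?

Expand x = 352/131 as a continued fraction with the Euclidean algorithm:
  352 = 2*131 + 90, so a_0 = 2.
  131 = 1*90 + 41, so a_1 = 1.
  90 = 2*41 + 8, so a_2 = 2.
  41 = 5*8 + 1, so a_3 = 5.
  8 = 8*1 + 0, so a_4 = 8.
so x = [2; 1, 2, 5, 8].
Convergents (p_i = a_i*p_{i-1} + p_{i-2}, q_i = a_i*q_{i-1} + q_{i-2} with p_{-2}=0, p_{-1}=1, q_{-2}=1, q_{-1}=0), until the denominator exceeds 13:
  i=0: a_0=2, p_0 = 2*1 + 0 = 2, q_0 = 2*0 + 1 = 1.
  i=1: a_1=1, p_1 = 1*2 + 1 = 3, q_1 = 1*1 + 0 = 1.
  i=2: a_2=2, p_2 = 2*3 + 2 = 8, q_2 = 2*1 + 1 = 3.
  i=3: a_3=5, p_3 = 5*8 + 3 = 43, q_3 = 5*3 + 1 = 16.
q_3 = 16 > 13, so the last convergent with denominator <= 13 is p_2/q_2 = 8/3.
The closest fraction with denominator <= 13 is either p_2/q_2 or the intermediate fraction (k*p_2 + p_1)/(k*q_2 + q_1) with the largest k >= 1 whose denominator stays <= 13; these approach x as k grows, and every other convergent or intermediate fraction in range is farther away.
Largest k: floor((13 - q_1)/q_2) = floor((13 - 1)/3) = 4.
That gives (4*8 + 3)/(4*3 + 1) = 35/13.
Compare the errors: |x - 8/3| = |352*3 - 8*131|/(131*3) = 8/393, and |x - 35/13| = |352*13 - 35*131|/(131*13) = 9/1703.
Cross-multiplying, 9*393 = 3537 < 13624 = 8*1703, so 9/1703 is smaller: the intermediate fraction 35/13 is closer to x than 8/3.

35/13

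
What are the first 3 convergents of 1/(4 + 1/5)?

0/1, 1/4, 5/21

Using the convergent recurrence p_i = a_i*p_{i-1} + p_{i-2}, q_i = a_i*q_{i-1} + q_{i-2} with p_{-2}=0, p_{-1}=1, q_{-2}=1, q_{-1}=0:
  i=0: a_0=0, p_0 = 0*1 + 0 = 0, q_0 = 0*0 + 1 = 1.
  i=1: a_1=4, p_1 = 4*0 + 1 = 1, q_1 = 4*1 + 0 = 4.
  i=2: a_2=5, p_2 = 5*1 + 0 = 5, q_2 = 5*4 + 1 = 21.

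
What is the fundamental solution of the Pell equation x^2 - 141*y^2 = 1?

First expand sqrt(141) as a continued fraction. With x_i = (sqrt(141) + m_i)/d_i and (m_0, d_0) = (0, 1): a_0 = floor(sqrt(141)) = 11, since 11^2 = 121 <= 141 < 144 = 12^2.
Iterate m_{i+1} = d_i*a_i - m_i, d_{i+1} = (141 - m_{i+1}^2)/d_i, a_{i+1} = floor((a_0 + m_{i+1})/d_{i+1}):
  m_1 = 1*11 - 0 = 11, d_1 = (141 - 11^2)/1 = 20/1 = 20, a_1 = floor((11 + 11)/20) = 1.
  m_2 = 20*1 - 11 = 9, d_2 = (141 - 9^2)/20 = 60/20 = 3, a_2 = floor((11 + 9)/3) = 6.
  m_3 = 3*6 - 9 = 9, d_3 = (141 - 9^2)/3 = 60/3 = 20, a_3 = floor((11 + 9)/20) = 1.
  m_4 = 20*1 - 9 = 11, d_4 = (141 - 11^2)/20 = 20/20 = 1, a_4 = floor((11 + 11)/1) = 22.
  m_5 = 1*22 - 11 = 11, d_5 = (141 - 11^2)/1 = 20/1 = 20: (m_5, d_5) = (m_1, d_1) = (11, 20), so from here the quotients repeat a_1, ..., a_4; the period length is 4.
So sqrt(141) = [11; (1, 6, 1, 22)] with period length k = 4.
k is even, so the fundamental solution of x^2 - 141y^2 = 1 is (p_{k-1}, q_{k-1}) = (p_3, q_3); compute convergents through index 3.
Convergents (p_i = a_i*p_{i-1} + p_{i-2}, q_i = a_i*q_{i-1} + q_{i-2} with p_{-2}=0, p_{-1}=1, q_{-2}=1, q_{-1}=0):
  i=0: a_0=11, p_0 = 11*1 + 0 = 11, q_0 = 11*0 + 1 = 1.
  i=1: a_1=1, p_1 = 1*11 + 1 = 12, q_1 = 1*1 + 0 = 1.
  i=2: a_2=6, p_2 = 6*12 + 11 = 83, q_2 = 6*1 + 1 = 7.
  i=3: a_3=1, p_3 = 1*83 + 12 = 95, q_3 = 1*7 + 1 = 8.
Check: 95^2 - 141*8^2 = 9025 - 9024 = 1, so (x, y) = (95, 8) solves the equation, and by the theorem it is the least positive solution.

(x, y) = (95, 8)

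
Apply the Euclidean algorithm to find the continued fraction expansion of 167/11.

[15; 5, 2]

Run the Euclidean algorithm on 167 and 11; the successive quotients are the partial quotients a_0, a_1, ... (each step inverts the fractional part left over by the previous one):
  167 = 15*11 + 2, so a_0 = 15.
  11 = 5*2 + 1, so a_1 = 5.
  2 = 2*1 + 0, so a_2 = 2.
The remainder reaches 0 after 3 divisions, so the expansion has 3 partial quotients, read off in order.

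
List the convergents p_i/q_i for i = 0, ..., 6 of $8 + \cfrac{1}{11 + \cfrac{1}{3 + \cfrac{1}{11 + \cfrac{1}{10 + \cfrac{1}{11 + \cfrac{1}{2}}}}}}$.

8/1, 89/11, 275/34, 3114/385, 31415/3884, 348679/43109, 728773/90102

Using the convergent recurrence p_i = a_i*p_{i-1} + p_{i-2}, q_i = a_i*q_{i-1} + q_{i-2} with p_{-2}=0, p_{-1}=1, q_{-2}=1, q_{-1}=0:
  i=0: a_0=8, p_0 = 8*1 + 0 = 8, q_0 = 8*0 + 1 = 1.
  i=1: a_1=11, p_1 = 11*8 + 1 = 89, q_1 = 11*1 + 0 = 11.
  i=2: a_2=3, p_2 = 3*89 + 8 = 275, q_2 = 3*11 + 1 = 34.
  i=3: a_3=11, p_3 = 11*275 + 89 = 3114, q_3 = 11*34 + 11 = 385.
  i=4: a_4=10, p_4 = 10*3114 + 275 = 31415, q_4 = 10*385 + 34 = 3884.
  i=5: a_5=11, p_5 = 11*31415 + 3114 = 348679, q_5 = 11*3884 + 385 = 43109.
  i=6: a_6=2, p_6 = 2*348679 + 31415 = 728773, q_6 = 2*43109 + 3884 = 90102.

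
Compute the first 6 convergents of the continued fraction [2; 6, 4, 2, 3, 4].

Using the convergent recurrence p_i = a_i*p_{i-1} + p_{i-2}, q_i = a_i*q_{i-1} + q_{i-2} with p_{-2}=0, p_{-1}=1, q_{-2}=1, q_{-1}=0:
  i=0: a_0=2, p_0 = 2*1 + 0 = 2, q_0 = 2*0 + 1 = 1.
  i=1: a_1=6, p_1 = 6*2 + 1 = 13, q_1 = 6*1 + 0 = 6.
  i=2: a_2=4, p_2 = 4*13 + 2 = 54, q_2 = 4*6 + 1 = 25.
  i=3: a_3=2, p_3 = 2*54 + 13 = 121, q_3 = 2*25 + 6 = 56.
  i=4: a_4=3, p_4 = 3*121 + 54 = 417, q_4 = 3*56 + 25 = 193.
  i=5: a_5=4, p_5 = 4*417 + 121 = 1789, q_5 = 4*193 + 56 = 828.

2/1, 13/6, 54/25, 121/56, 417/193, 1789/828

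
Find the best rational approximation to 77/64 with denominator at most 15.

Expand x = 77/64 as a continued fraction with the Euclidean algorithm:
  77 = 1*64 + 13, so a_0 = 1.
  64 = 4*13 + 12, so a_1 = 4.
  13 = 1*12 + 1, so a_2 = 1.
  12 = 12*1 + 0, so a_3 = 12.
so x = [1; 4, 1, 12].
Convergents (p_i = a_i*p_{i-1} + p_{i-2}, q_i = a_i*q_{i-1} + q_{i-2} with p_{-2}=0, p_{-1}=1, q_{-2}=1, q_{-1}=0), until the denominator exceeds 15:
  i=0: a_0=1, p_0 = 1*1 + 0 = 1, q_0 = 1*0 + 1 = 1.
  i=1: a_1=4, p_1 = 4*1 + 1 = 5, q_1 = 4*1 + 0 = 4.
  i=2: a_2=1, p_2 = 1*5 + 1 = 6, q_2 = 1*4 + 1 = 5.
  i=3: a_3=12, p_3 = 12*6 + 5 = 77, q_3 = 12*5 + 4 = 64.
q_3 = 64 > 15, so the last convergent with denominator <= 15 is p_2/q_2 = 6/5.
The closest fraction with denominator <= 15 is either p_2/q_2 or the intermediate fraction (k*p_2 + p_1)/(k*q_2 + q_1) with the largest k >= 1 whose denominator stays <= 15; these approach x as k grows, and every other convergent or intermediate fraction in range is farther away.
Largest k: floor((15 - q_1)/q_2) = floor((15 - 4)/5) = 2.
That gives (2*6 + 5)/(2*5 + 4) = 17/14.
Compare the errors: |x - 6/5| = |77*5 - 6*64|/(64*5) = 1/320, and |x - 17/14| = |77*14 - 17*64|/(64*14) = 10/896.
Cross-multiplying, 1*896 = 896 < 3200 = 10*320, so 1/320 is smaller: the convergent 6/5 is closer to x than 17/14.

6/5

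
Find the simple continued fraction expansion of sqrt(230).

Write x_i = (sqrt(230) + m_i)/d_i with (m_0, d_0) = (0, 1). a_0 = floor(sqrt(230)) = 15, since 15^2 = 225 <= 230 < 256 = 16^2.
Iterate m_{i+1} = d_i*a_i - m_i, d_{i+1} = (230 - m_{i+1}^2)/d_i, a_{i+1} = floor((a_0 + m_{i+1})/d_{i+1}):
  m_1 = 1*15 - 0 = 15, d_1 = (230 - 15^2)/1 = 5/1 = 5, a_1 = floor((15 + 15)/5) = 6.
  m_2 = 5*6 - 15 = 15, d_2 = (230 - 15^2)/5 = 5/5 = 1, a_2 = floor((15 + 15)/1) = 30.
  m_3 = 1*30 - 15 = 15, d_3 = (230 - 15^2)/1 = 5/1 = 5: (m_3, d_3) = (m_1, d_1) = (15, 5), so from here the quotients repeat a_1, a_2; the period length is 2.
Hence the expansion of sqrt(230) is a_0 = 15 followed by the repeating block 6, 30 (period 2).

[15; (6, 30)]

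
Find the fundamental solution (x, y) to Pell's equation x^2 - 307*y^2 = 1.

First expand sqrt(307) as a continued fraction. With x_i = (sqrt(307) + m_i)/d_i and (m_0, d_0) = (0, 1): a_0 = floor(sqrt(307)) = 17, since 17^2 = 289 <= 307 < 324 = 18^2.
Iterate m_{i+1} = d_i*a_i - m_i, d_{i+1} = (307 - m_{i+1}^2)/d_i, a_{i+1} = floor((a_0 + m_{i+1})/d_{i+1}):
  m_1 = 1*17 - 0 = 17, d_1 = (307 - 17^2)/1 = 18/1 = 18, a_1 = floor((17 + 17)/18) = 1.
  m_2 = 18*1 - 17 = 1, d_2 = (307 - 1^2)/18 = 306/18 = 17, a_2 = floor((17 + 1)/17) = 1.
  m_3 = 17*1 - 1 = 16, d_3 = (307 - 16^2)/17 = 51/17 = 3, a_3 = floor((17 + 16)/3) = 11.
  m_4 = 3*11 - 16 = 17, d_4 = (307 - 17^2)/3 = 18/3 = 6, a_4 = floor((17 + 17)/6) = 5.
  m_5 = 6*5 - 17 = 13, d_5 = (307 - 13^2)/6 = 138/6 = 23, a_5 = floor((17 + 13)/23) = 1.
  m_6 = 23*1 - 13 = 10, d_6 = (307 - 10^2)/23 = 207/23 = 9, a_6 = floor((17 + 10)/9) = 3.
  m_7 = 9*3 - 10 = 17, d_7 = (307 - 17^2)/9 = 18/9 = 2, a_7 = floor((17 + 17)/2) = 17.
  m_8 = 2*17 - 17 = 17, d_8 = (307 - 17^2)/2 = 18/2 = 9, a_8 = floor((17 + 17)/9) = 3.
  m_9 = 9*3 - 17 = 10, d_9 = (307 - 10^2)/9 = 207/9 = 23, a_9 = floor((17 + 10)/23) = 1.
  m_10 = 23*1 - 10 = 13, d_10 = (307 - 13^2)/23 = 138/23 = 6, a_10 = floor((17 + 13)/6) = 5.
  m_11 = 6*5 - 13 = 17, d_11 = (307 - 17^2)/6 = 18/6 = 3, a_11 = floor((17 + 17)/3) = 11.
  m_12 = 3*11 - 17 = 16, d_12 = (307 - 16^2)/3 = 51/3 = 17, a_12 = floor((17 + 16)/17) = 1.
  m_13 = 17*1 - 16 = 1, d_13 = (307 - 1^2)/17 = 306/17 = 18, a_13 = floor((17 + 1)/18) = 1.
  m_14 = 18*1 - 1 = 17, d_14 = (307 - 17^2)/18 = 18/18 = 1, a_14 = floor((17 + 17)/1) = 34.
  m_15 = 1*34 - 17 = 17, d_15 = (307 - 17^2)/1 = 18/1 = 18: (m_15, d_15) = (m_1, d_1) = (17, 18), so from here the quotients repeat a_1, ..., a_14; the period length is 14.
So sqrt(307) = [17; (1, 1, 11, 5, 1, 3, 17, 3, 1, 5, 11, 1, 1, 34)] with period length k = 14.
k is even, so the fundamental solution of x^2 - 307y^2 = 1 is (p_{k-1}, q_{k-1}) = (p_13, q_13); compute convergents through index 13.
Convergents (p_i = a_i*p_{i-1} + p_{i-2}, q_i = a_i*q_{i-1} + q_{i-2} with p_{-2}=0, p_{-1}=1, q_{-2}=1, q_{-1}=0):
  i=0: a_0=17, p_0 = 17*1 + 0 = 17, q_0 = 17*0 + 1 = 1.
  i=1: a_1=1, p_1 = 1*17 + 1 = 18, q_1 = 1*1 + 0 = 1.
  i=2: a_2=1, p_2 = 1*18 + 17 = 35, q_2 = 1*1 + 1 = 2.
  i=3: a_3=11, p_3 = 11*35 + 18 = 403, q_3 = 11*2 + 1 = 23.
  i=4: a_4=5, p_4 = 5*403 + 35 = 2050, q_4 = 5*23 + 2 = 117.
  i=5: a_5=1, p_5 = 1*2050 + 403 = 2453, q_5 = 1*117 + 23 = 140.
  i=6: a_6=3, p_6 = 3*2453 + 2050 = 9409, q_6 = 3*140 + 117 = 537.
  i=7: a_7=17, p_7 = 17*9409 + 2453 = 162406, q_7 = 17*537 + 140 = 9269.
  i=8: a_8=3, p_8 = 3*162406 + 9409 = 496627, q_8 = 3*9269 + 537 = 28344.
  i=9: a_9=1, p_9 = 1*496627 + 162406 = 659033, q_9 = 1*28344 + 9269 = 37613.
  i=10: a_10=5, p_10 = 5*659033 + 496627 = 3791792, q_10 = 5*37613 + 28344 = 216409.
  i=11: a_11=11, p_11 = 11*3791792 + 659033 = 42368745, q_11 = 11*216409 + 37613 = 2418112.
  i=12: a_12=1, p_12 = 1*42368745 + 3791792 = 46160537, q_12 = 1*2418112 + 216409 = 2634521.
  i=13: a_13=1, p_13 = 1*46160537 + 42368745 = 88529282, q_13 = 1*2634521 + 2418112 = 5052633.
Check: 88529282^2 - 307*5052633^2 = 7837433771435524 - 7837433771435523 = 1, so (x, y) = (88529282, 5052633) solves the equation, and by the theorem it is the least positive solution.

(x, y) = (88529282, 5052633)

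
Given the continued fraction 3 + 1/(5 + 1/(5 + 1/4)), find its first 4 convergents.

Using the convergent recurrence p_i = a_i*p_{i-1} + p_{i-2}, q_i = a_i*q_{i-1} + q_{i-2} with p_{-2}=0, p_{-1}=1, q_{-2}=1, q_{-1}=0:
  i=0: a_0=3, p_0 = 3*1 + 0 = 3, q_0 = 3*0 + 1 = 1.
  i=1: a_1=5, p_1 = 5*3 + 1 = 16, q_1 = 5*1 + 0 = 5.
  i=2: a_2=5, p_2 = 5*16 + 3 = 83, q_2 = 5*5 + 1 = 26.
  i=3: a_3=4, p_3 = 4*83 + 16 = 348, q_3 = 4*26 + 5 = 109.

3/1, 16/5, 83/26, 348/109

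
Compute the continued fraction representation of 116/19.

[6; 9, 2]

Run the Euclidean algorithm on 116 and 19; the successive quotients are the partial quotients a_0, a_1, ... (each step inverts the fractional part left over by the previous one):
  116 = 6*19 + 2, so a_0 = 6.
  19 = 9*2 + 1, so a_1 = 9.
  2 = 2*1 + 0, so a_2 = 2.
The remainder reaches 0 after 3 divisions, so the expansion has 3 partial quotients, read off in order.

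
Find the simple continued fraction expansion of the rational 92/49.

Run the Euclidean algorithm on 92 and 49; the successive quotients are the partial quotients a_0, a_1, ... (each step inverts the fractional part left over by the previous one):
  92 = 1*49 + 43, so a_0 = 1.
  49 = 1*43 + 6, so a_1 = 1.
  43 = 7*6 + 1, so a_2 = 7.
  6 = 6*1 + 0, so a_3 = 6.
The remainder reaches 0 after 4 divisions, so the expansion has 4 partial quotients, read off in order.

[1; 1, 7, 6]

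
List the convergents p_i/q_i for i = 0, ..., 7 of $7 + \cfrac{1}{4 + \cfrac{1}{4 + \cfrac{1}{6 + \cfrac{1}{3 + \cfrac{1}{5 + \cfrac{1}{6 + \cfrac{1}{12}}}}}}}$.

Using the convergent recurrence p_i = a_i*p_{i-1} + p_{i-2}, q_i = a_i*q_{i-1} + q_{i-2} with p_{-2}=0, p_{-1}=1, q_{-2}=1, q_{-1}=0:
  i=0: a_0=7, p_0 = 7*1 + 0 = 7, q_0 = 7*0 + 1 = 1.
  i=1: a_1=4, p_1 = 4*7 + 1 = 29, q_1 = 4*1 + 0 = 4.
  i=2: a_2=4, p_2 = 4*29 + 7 = 123, q_2 = 4*4 + 1 = 17.
  i=3: a_3=6, p_3 = 6*123 + 29 = 767, q_3 = 6*17 + 4 = 106.
  i=4: a_4=3, p_4 = 3*767 + 123 = 2424, q_4 = 3*106 + 17 = 335.
  i=5: a_5=5, p_5 = 5*2424 + 767 = 12887, q_5 = 5*335 + 106 = 1781.
  i=6: a_6=6, p_6 = 6*12887 + 2424 = 79746, q_6 = 6*1781 + 335 = 11021.
  i=7: a_7=12, p_7 = 12*79746 + 12887 = 969839, q_7 = 12*11021 + 1781 = 134033.

7/1, 29/4, 123/17, 767/106, 2424/335, 12887/1781, 79746/11021, 969839/134033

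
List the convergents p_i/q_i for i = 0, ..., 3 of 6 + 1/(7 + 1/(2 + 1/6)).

6/1, 43/7, 92/15, 595/97

Using the convergent recurrence p_i = a_i*p_{i-1} + p_{i-2}, q_i = a_i*q_{i-1} + q_{i-2} with p_{-2}=0, p_{-1}=1, q_{-2}=1, q_{-1}=0:
  i=0: a_0=6, p_0 = 6*1 + 0 = 6, q_0 = 6*0 + 1 = 1.
  i=1: a_1=7, p_1 = 7*6 + 1 = 43, q_1 = 7*1 + 0 = 7.
  i=2: a_2=2, p_2 = 2*43 + 6 = 92, q_2 = 2*7 + 1 = 15.
  i=3: a_3=6, p_3 = 6*92 + 43 = 595, q_3 = 6*15 + 7 = 97.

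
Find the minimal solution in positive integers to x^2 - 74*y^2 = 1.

First expand sqrt(74) as a continued fraction. With x_i = (sqrt(74) + m_i)/d_i and (m_0, d_0) = (0, 1): a_0 = floor(sqrt(74)) = 8, since 8^2 = 64 <= 74 < 81 = 9^2.
Iterate m_{i+1} = d_i*a_i - m_i, d_{i+1} = (74 - m_{i+1}^2)/d_i, a_{i+1} = floor((a_0 + m_{i+1})/d_{i+1}):
  m_1 = 1*8 - 0 = 8, d_1 = (74 - 8^2)/1 = 10/1 = 10, a_1 = floor((8 + 8)/10) = 1.
  m_2 = 10*1 - 8 = 2, d_2 = (74 - 2^2)/10 = 70/10 = 7, a_2 = floor((8 + 2)/7) = 1.
  m_3 = 7*1 - 2 = 5, d_3 = (74 - 5^2)/7 = 49/7 = 7, a_3 = floor((8 + 5)/7) = 1.
  m_4 = 7*1 - 5 = 2, d_4 = (74 - 2^2)/7 = 70/7 = 10, a_4 = floor((8 + 2)/10) = 1.
  m_5 = 10*1 - 2 = 8, d_5 = (74 - 8^2)/10 = 10/10 = 1, a_5 = floor((8 + 8)/1) = 16.
  m_6 = 1*16 - 8 = 8, d_6 = (74 - 8^2)/1 = 10/1 = 10: (m_6, d_6) = (m_1, d_1) = (8, 10), so from here the quotients repeat a_1, ..., a_5; the period length is 5.
So sqrt(74) = [8; (1, 1, 1, 1, 16)] with period length k = 5.
k is odd, so (p_{k-1}, q_{k-1}) only solves x^2 - 74y^2 = -1 and the fundamental solution of x^2 - 74y^2 = 1 is (p_{2k-1}, q_{2k-1}) = (p_9, q_9); compute convergents through index 9, running through the period twice.
Convergents (p_i = a_i*p_{i-1} + p_{i-2}, q_i = a_i*q_{i-1} + q_{i-2} with p_{-2}=0, p_{-1}=1, q_{-2}=1, q_{-1}=0):
  i=0: a_0=8, p_0 = 8*1 + 0 = 8, q_0 = 8*0 + 1 = 1.
  i=1: a_1=1, p_1 = 1*8 + 1 = 9, q_1 = 1*1 + 0 = 1.
  i=2: a_2=1, p_2 = 1*9 + 8 = 17, q_2 = 1*1 + 1 = 2.
  i=3: a_3=1, p_3 = 1*17 + 9 = 26, q_3 = 1*2 + 1 = 3.
  i=4: a_4=1, p_4 = 1*26 + 17 = 43, q_4 = 1*3 + 2 = 5.
  i=5: a_5=16, p_5 = 16*43 + 26 = 714, q_5 = 16*5 + 3 = 83.
  i=6: a_6=1, p_6 = 1*714 + 43 = 757, q_6 = 1*83 + 5 = 88.
  i=7: a_7=1, p_7 = 1*757 + 714 = 1471, q_7 = 1*88 + 83 = 171.
  i=8: a_8=1, p_8 = 1*1471 + 757 = 2228, q_8 = 1*171 + 88 = 259.
  i=9: a_9=1, p_9 = 1*2228 + 1471 = 3699, q_9 = 1*259 + 171 = 430.
Indeed p_4^2 - 74*q_4^2 = 1849 - 1850 = -1, not +1.
Check: 3699^2 - 74*430^2 = 13682601 - 13682600 = 1, so (x, y) = (3699, 430) solves the equation, and by the theorem it is the least positive solution.

(x, y) = (3699, 430)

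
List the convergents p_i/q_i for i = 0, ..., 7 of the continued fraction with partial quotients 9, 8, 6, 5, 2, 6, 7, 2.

9/1, 73/8, 447/49, 2308/253, 5063/555, 32686/3583, 233865/25636, 500416/54855

Using the convergent recurrence p_i = a_i*p_{i-1} + p_{i-2}, q_i = a_i*q_{i-1} + q_{i-2} with p_{-2}=0, p_{-1}=1, q_{-2}=1, q_{-1}=0:
  i=0: a_0=9, p_0 = 9*1 + 0 = 9, q_0 = 9*0 + 1 = 1.
  i=1: a_1=8, p_1 = 8*9 + 1 = 73, q_1 = 8*1 + 0 = 8.
  i=2: a_2=6, p_2 = 6*73 + 9 = 447, q_2 = 6*8 + 1 = 49.
  i=3: a_3=5, p_3 = 5*447 + 73 = 2308, q_3 = 5*49 + 8 = 253.
  i=4: a_4=2, p_4 = 2*2308 + 447 = 5063, q_4 = 2*253 + 49 = 555.
  i=5: a_5=6, p_5 = 6*5063 + 2308 = 32686, q_5 = 6*555 + 253 = 3583.
  i=6: a_6=7, p_6 = 7*32686 + 5063 = 233865, q_6 = 7*3583 + 555 = 25636.
  i=7: a_7=2, p_7 = 2*233865 + 32686 = 500416, q_7 = 2*25636 + 3583 = 54855.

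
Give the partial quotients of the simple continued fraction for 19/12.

Run the Euclidean algorithm on 19 and 12; the successive quotients are the partial quotients a_0, a_1, ... (each step inverts the fractional part left over by the previous one):
  19 = 1*12 + 7, so a_0 = 1.
  12 = 1*7 + 5, so a_1 = 1.
  7 = 1*5 + 2, so a_2 = 1.
  5 = 2*2 + 1, so a_3 = 2.
  2 = 2*1 + 0, so a_4 = 2.
The remainder reaches 0 after 5 divisions, so the expansion has 5 partial quotients, read off in order.

[1; 1, 1, 2, 2]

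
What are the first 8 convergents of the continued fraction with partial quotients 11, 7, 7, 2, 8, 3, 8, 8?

11/1, 78/7, 557/50, 1192/107, 10093/906, 31471/2825, 261861/23506, 2126359/190873

Using the convergent recurrence p_i = a_i*p_{i-1} + p_{i-2}, q_i = a_i*q_{i-1} + q_{i-2} with p_{-2}=0, p_{-1}=1, q_{-2}=1, q_{-1}=0:
  i=0: a_0=11, p_0 = 11*1 + 0 = 11, q_0 = 11*0 + 1 = 1.
  i=1: a_1=7, p_1 = 7*11 + 1 = 78, q_1 = 7*1 + 0 = 7.
  i=2: a_2=7, p_2 = 7*78 + 11 = 557, q_2 = 7*7 + 1 = 50.
  i=3: a_3=2, p_3 = 2*557 + 78 = 1192, q_3 = 2*50 + 7 = 107.
  i=4: a_4=8, p_4 = 8*1192 + 557 = 10093, q_4 = 8*107 + 50 = 906.
  i=5: a_5=3, p_5 = 3*10093 + 1192 = 31471, q_5 = 3*906 + 107 = 2825.
  i=6: a_6=8, p_6 = 8*31471 + 10093 = 261861, q_6 = 8*2825 + 906 = 23506.
  i=7: a_7=8, p_7 = 8*261861 + 31471 = 2126359, q_7 = 8*23506 + 2825 = 190873.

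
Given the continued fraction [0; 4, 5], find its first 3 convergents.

Using the convergent recurrence p_i = a_i*p_{i-1} + p_{i-2}, q_i = a_i*q_{i-1} + q_{i-2} with p_{-2}=0, p_{-1}=1, q_{-2}=1, q_{-1}=0:
  i=0: a_0=0, p_0 = 0*1 + 0 = 0, q_0 = 0*0 + 1 = 1.
  i=1: a_1=4, p_1 = 4*0 + 1 = 1, q_1 = 4*1 + 0 = 4.
  i=2: a_2=5, p_2 = 5*1 + 0 = 5, q_2 = 5*4 + 1 = 21.

0/1, 1/4, 5/21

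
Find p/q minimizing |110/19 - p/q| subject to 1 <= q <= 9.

29/5

Expand x = 110/19 as a continued fraction with the Euclidean algorithm:
  110 = 5*19 + 15, so a_0 = 5.
  19 = 1*15 + 4, so a_1 = 1.
  15 = 3*4 + 3, so a_2 = 3.
  4 = 1*3 + 1, so a_3 = 1.
  3 = 3*1 + 0, so a_4 = 3.
so x = [5; 1, 3, 1, 3].
Convergents (p_i = a_i*p_{i-1} + p_{i-2}, q_i = a_i*q_{i-1} + q_{i-2} with p_{-2}=0, p_{-1}=1, q_{-2}=1, q_{-1}=0), until the denominator exceeds 9:
  i=0: a_0=5, p_0 = 5*1 + 0 = 5, q_0 = 5*0 + 1 = 1.
  i=1: a_1=1, p_1 = 1*5 + 1 = 6, q_1 = 1*1 + 0 = 1.
  i=2: a_2=3, p_2 = 3*6 + 5 = 23, q_2 = 3*1 + 1 = 4.
  i=3: a_3=1, p_3 = 1*23 + 6 = 29, q_3 = 1*4 + 1 = 5.
  i=4: a_4=3, p_4 = 3*29 + 23 = 110, q_4 = 3*5 + 4 = 19.
q_4 = 19 > 9, so the last convergent with denominator <= 9 is p_3/q_3 = 29/5.
The closest fraction with denominator <= 9 is either p_3/q_3 or the intermediate fraction (k*p_3 + p_2)/(k*q_3 + q_2) with the largest k >= 1 whose denominator stays <= 9; these approach x as k grows, and every other convergent or intermediate fraction in range is farther away.
Largest k: floor((9 - q_2)/q_3) = floor((9 - 4)/5) = 1.
That gives (1*29 + 23)/(1*5 + 4) = 52/9.
Compare the errors: |x - 29/5| = |110*5 - 29*19|/(19*5) = 1/95, and |x - 52/9| = |110*9 - 52*19|/(19*9) = 2/171.
Cross-multiplying, 1*171 = 171 < 190 = 2*95, so 1/95 is smaller: the convergent 29/5 is closer to x than 52/9.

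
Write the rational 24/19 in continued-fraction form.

Run the Euclidean algorithm on 24 and 19; the successive quotients are the partial quotients a_0, a_1, ... (each step inverts the fractional part left over by the previous one):
  24 = 1*19 + 5, so a_0 = 1.
  19 = 3*5 + 4, so a_1 = 3.
  5 = 1*4 + 1, so a_2 = 1.
  4 = 4*1 + 0, so a_3 = 4.
The remainder reaches 0 after 4 divisions, so the expansion has 4 partial quotients, read off in order.

[1; 3, 1, 4]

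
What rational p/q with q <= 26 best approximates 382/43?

Expand x = 382/43 as a continued fraction with the Euclidean algorithm:
  382 = 8*43 + 38, so a_0 = 8.
  43 = 1*38 + 5, so a_1 = 1.
  38 = 7*5 + 3, so a_2 = 7.
  5 = 1*3 + 2, so a_3 = 1.
  3 = 1*2 + 1, so a_4 = 1.
  2 = 2*1 + 0, so a_5 = 2.
so x = [8; 1, 7, 1, 1, 2].
Convergents (p_i = a_i*p_{i-1} + p_{i-2}, q_i = a_i*q_{i-1} + q_{i-2} with p_{-2}=0, p_{-1}=1, q_{-2}=1, q_{-1}=0), until the denominator exceeds 26:
  i=0: a_0=8, p_0 = 8*1 + 0 = 8, q_0 = 8*0 + 1 = 1.
  i=1: a_1=1, p_1 = 1*8 + 1 = 9, q_1 = 1*1 + 0 = 1.
  i=2: a_2=7, p_2 = 7*9 + 8 = 71, q_2 = 7*1 + 1 = 8.
  i=3: a_3=1, p_3 = 1*71 + 9 = 80, q_3 = 1*8 + 1 = 9.
  i=4: a_4=1, p_4 = 1*80 + 71 = 151, q_4 = 1*9 + 8 = 17.
  i=5: a_5=2, p_5 = 2*151 + 80 = 382, q_5 = 2*17 + 9 = 43.
q_5 = 43 > 26, so the last convergent with denominator <= 26 is p_4/q_4 = 151/17.
The closest fraction with denominator <= 26 is either p_4/q_4 or the intermediate fraction (k*p_4 + p_3)/(k*q_4 + q_3) with the largest k >= 1 whose denominator stays <= 26; these approach x as k grows, and every other convergent or intermediate fraction in range is farther away.
Largest k: floor((26 - q_3)/q_4) = floor((26 - 9)/17) = 1.
That gives (1*151 + 80)/(1*17 + 9) = 231/26.
Compare the errors: |x - 151/17| = |382*17 - 151*43|/(43*17) = 1/731, and |x - 231/26| = |382*26 - 231*43|/(43*26) = 1/1118.
Cross-multiplying, 1*731 = 731 < 1118 = 1*1118, so 1/1118 is smaller: the intermediate fraction 231/26 is closer to x than 151/17.

231/26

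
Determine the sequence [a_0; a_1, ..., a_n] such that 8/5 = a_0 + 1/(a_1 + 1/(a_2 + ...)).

[1; 1, 1, 2]

Run the Euclidean algorithm on 8 and 5; the successive quotients are the partial quotients a_0, a_1, ... (each step inverts the fractional part left over by the previous one):
  8 = 1*5 + 3, so a_0 = 1.
  5 = 1*3 + 2, so a_1 = 1.
  3 = 1*2 + 1, so a_2 = 1.
  2 = 2*1 + 0, so a_3 = 2.
The remainder reaches 0 after 4 divisions, so the expansion has 4 partial quotients, read off in order.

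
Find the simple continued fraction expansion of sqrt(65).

[8; (16)]

Write x_i = (sqrt(65) + m_i)/d_i with (m_0, d_0) = (0, 1). a_0 = floor(sqrt(65)) = 8, since 8^2 = 64 <= 65 < 81 = 9^2.
Iterate m_{i+1} = d_i*a_i - m_i, d_{i+1} = (65 - m_{i+1}^2)/d_i, a_{i+1} = floor((a_0 + m_{i+1})/d_{i+1}):
  m_1 = 1*8 - 0 = 8, d_1 = (65 - 8^2)/1 = 1/1 = 1, a_1 = floor((8 + 8)/1) = 16.
  m_2 = 1*16 - 8 = 8, d_2 = (65 - 8^2)/1 = 1/1 = 1: (m_2, d_2) = (m_1, d_1) = (8, 1), so from here the quotient a_1 repeats; the period length is 1.
Hence the expansion of sqrt(65) is a_0 = 8 followed by the repeating block 16 (period 1).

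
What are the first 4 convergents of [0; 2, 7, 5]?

Using the convergent recurrence p_i = a_i*p_{i-1} + p_{i-2}, q_i = a_i*q_{i-1} + q_{i-2} with p_{-2}=0, p_{-1}=1, q_{-2}=1, q_{-1}=0:
  i=0: a_0=0, p_0 = 0*1 + 0 = 0, q_0 = 0*0 + 1 = 1.
  i=1: a_1=2, p_1 = 2*0 + 1 = 1, q_1 = 2*1 + 0 = 2.
  i=2: a_2=7, p_2 = 7*1 + 0 = 7, q_2 = 7*2 + 1 = 15.
  i=3: a_3=5, p_3 = 5*7 + 1 = 36, q_3 = 5*15 + 2 = 77.

0/1, 1/2, 7/15, 36/77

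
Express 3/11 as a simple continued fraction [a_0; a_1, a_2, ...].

Run the Euclidean algorithm on 3 and 11; the successive quotients are the partial quotients a_0, a_1, ... (each step inverts the fractional part left over by the previous one):
  3 = 0*11 + 3, so a_0 = 0.
  11 = 3*3 + 2, so a_1 = 3.
  3 = 1*2 + 1, so a_2 = 1.
  2 = 2*1 + 0, so a_3 = 2.
The remainder reaches 0 after 4 divisions, so the expansion has 4 partial quotients, read off in order.

[0; 3, 1, 2]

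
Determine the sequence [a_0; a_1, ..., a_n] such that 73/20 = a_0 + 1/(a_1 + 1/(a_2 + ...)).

Run the Euclidean algorithm on 73 and 20; the successive quotients are the partial quotients a_0, a_1, ... (each step inverts the fractional part left over by the previous one):
  73 = 3*20 + 13, so a_0 = 3.
  20 = 1*13 + 7, so a_1 = 1.
  13 = 1*7 + 6, so a_2 = 1.
  7 = 1*6 + 1, so a_3 = 1.
  6 = 6*1 + 0, so a_4 = 6.
The remainder reaches 0 after 5 divisions, so the expansion has 5 partial quotients, read off in order.

[3; 1, 1, 1, 6]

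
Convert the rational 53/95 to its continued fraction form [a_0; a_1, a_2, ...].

Run the Euclidean algorithm on 53 and 95; the successive quotients are the partial quotients a_0, a_1, ... (each step inverts the fractional part left over by the previous one):
  53 = 0*95 + 53, so a_0 = 0.
  95 = 1*53 + 42, so a_1 = 1.
  53 = 1*42 + 11, so a_2 = 1.
  42 = 3*11 + 9, so a_3 = 3.
  11 = 1*9 + 2, so a_4 = 1.
  9 = 4*2 + 1, so a_5 = 4.
  2 = 2*1 + 0, so a_6 = 2.
The remainder reaches 0 after 7 divisions, so the expansion has 7 partial quotients, read off in order.

[0; 1, 1, 3, 1, 4, 2]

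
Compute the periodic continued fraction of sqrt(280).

Write x_i = (sqrt(280) + m_i)/d_i with (m_0, d_0) = (0, 1). a_0 = floor(sqrt(280)) = 16, since 16^2 = 256 <= 280 < 289 = 17^2.
Iterate m_{i+1} = d_i*a_i - m_i, d_{i+1} = (280 - m_{i+1}^2)/d_i, a_{i+1} = floor((a_0 + m_{i+1})/d_{i+1}):
  m_1 = 1*16 - 0 = 16, d_1 = (280 - 16^2)/1 = 24/1 = 24, a_1 = floor((16 + 16)/24) = 1.
  m_2 = 24*1 - 16 = 8, d_2 = (280 - 8^2)/24 = 216/24 = 9, a_2 = floor((16 + 8)/9) = 2.
  m_3 = 9*2 - 8 = 10, d_3 = (280 - 10^2)/9 = 180/9 = 20, a_3 = floor((16 + 10)/20) = 1.
  m_4 = 20*1 - 10 = 10, d_4 = (280 - 10^2)/20 = 180/20 = 9, a_4 = floor((16 + 10)/9) = 2.
  m_5 = 9*2 - 10 = 8, d_5 = (280 - 8^2)/9 = 216/9 = 24, a_5 = floor((16 + 8)/24) = 1.
  m_6 = 24*1 - 8 = 16, d_6 = (280 - 16^2)/24 = 24/24 = 1, a_6 = floor((16 + 16)/1) = 32.
  m_7 = 1*32 - 16 = 16, d_7 = (280 - 16^2)/1 = 24/1 = 24: (m_7, d_7) = (m_1, d_1) = (16, 24), so from here the quotients repeat a_1, ..., a_6; the period length is 6.
Hence the expansion of sqrt(280) is a_0 = 16 followed by the repeating block 1, 2, 1, 2, 1, 32 (period 6).

[16; (1, 2, 1, 2, 1, 32)]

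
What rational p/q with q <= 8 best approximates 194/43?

9/2

Expand x = 194/43 as a continued fraction with the Euclidean algorithm:
  194 = 4*43 + 22, so a_0 = 4.
  43 = 1*22 + 21, so a_1 = 1.
  22 = 1*21 + 1, so a_2 = 1.
  21 = 21*1 + 0, so a_3 = 21.
so x = [4; 1, 1, 21].
Convergents (p_i = a_i*p_{i-1} + p_{i-2}, q_i = a_i*q_{i-1} + q_{i-2} with p_{-2}=0, p_{-1}=1, q_{-2}=1, q_{-1}=0), until the denominator exceeds 8:
  i=0: a_0=4, p_0 = 4*1 + 0 = 4, q_0 = 4*0 + 1 = 1.
  i=1: a_1=1, p_1 = 1*4 + 1 = 5, q_1 = 1*1 + 0 = 1.
  i=2: a_2=1, p_2 = 1*5 + 4 = 9, q_2 = 1*1 + 1 = 2.
  i=3: a_3=21, p_3 = 21*9 + 5 = 194, q_3 = 21*2 + 1 = 43.
q_3 = 43 > 8, so the last convergent with denominator <= 8 is p_2/q_2 = 9/2.
The closest fraction with denominator <= 8 is either p_2/q_2 or the intermediate fraction (k*p_2 + p_1)/(k*q_2 + q_1) with the largest k >= 1 whose denominator stays <= 8; these approach x as k grows, and every other convergent or intermediate fraction in range is farther away.
Largest k: floor((8 - q_1)/q_2) = floor((8 - 1)/2) = 3.
That gives (3*9 + 5)/(3*2 + 1) = 32/7.
Compare the errors: |x - 9/2| = |194*2 - 9*43|/(43*2) = 1/86, and |x - 32/7| = |194*7 - 32*43|/(43*7) = 18/301.
Cross-multiplying, 1*301 = 301 < 1548 = 18*86, so 1/86 is smaller: the convergent 9/2 is closer to x than 32/7.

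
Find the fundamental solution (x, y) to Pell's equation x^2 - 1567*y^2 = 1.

(x, y) = (2634128, 66543)

First expand sqrt(1567) as a continued fraction. With x_i = (sqrt(1567) + m_i)/d_i and (m_0, d_0) = (0, 1): a_0 = floor(sqrt(1567)) = 39, since 39^2 = 1521 <= 1567 < 1600 = 40^2.
Iterate m_{i+1} = d_i*a_i - m_i, d_{i+1} = (1567 - m_{i+1}^2)/d_i, a_{i+1} = floor((a_0 + m_{i+1})/d_{i+1}):
  m_1 = 1*39 - 0 = 39, d_1 = (1567 - 39^2)/1 = 46/1 = 46, a_1 = floor((39 + 39)/46) = 1.
  m_2 = 46*1 - 39 = 7, d_2 = (1567 - 7^2)/46 = 1518/46 = 33, a_2 = floor((39 + 7)/33) = 1.
  m_3 = 33*1 - 7 = 26, d_3 = (1567 - 26^2)/33 = 891/33 = 27, a_3 = floor((39 + 26)/27) = 2.
  m_4 = 27*2 - 26 = 28, d_4 = (1567 - 28^2)/27 = 783/27 = 29, a_4 = floor((39 + 28)/29) = 2.
  m_5 = 29*2 - 28 = 30, d_5 = (1567 - 30^2)/29 = 667/29 = 23, a_5 = floor((39 + 30)/23) = 3.
  m_6 = 23*3 - 30 = 39, d_6 = (1567 - 39^2)/23 = 46/23 = 2, a_6 = floor((39 + 39)/2) = 39.
  m_7 = 2*39 - 39 = 39, d_7 = (1567 - 39^2)/2 = 46/2 = 23, a_7 = floor((39 + 39)/23) = 3.
  m_8 = 23*3 - 39 = 30, d_8 = (1567 - 30^2)/23 = 667/23 = 29, a_8 = floor((39 + 30)/29) = 2.
  m_9 = 29*2 - 30 = 28, d_9 = (1567 - 28^2)/29 = 783/29 = 27, a_9 = floor((39 + 28)/27) = 2.
  m_10 = 27*2 - 28 = 26, d_10 = (1567 - 26^2)/27 = 891/27 = 33, a_10 = floor((39 + 26)/33) = 1.
  m_11 = 33*1 - 26 = 7, d_11 = (1567 - 7^2)/33 = 1518/33 = 46, a_11 = floor((39 + 7)/46) = 1.
  m_12 = 46*1 - 7 = 39, d_12 = (1567 - 39^2)/46 = 46/46 = 1, a_12 = floor((39 + 39)/1) = 78.
  m_13 = 1*78 - 39 = 39, d_13 = (1567 - 39^2)/1 = 46/1 = 46: (m_13, d_13) = (m_1, d_1) = (39, 46), so from here the quotients repeat a_1, ..., a_12; the period length is 12.
So sqrt(1567) = [39; (1, 1, 2, 2, 3, 39, 3, 2, 2, 1, 1, 78)] with period length k = 12.
k is even, so the fundamental solution of x^2 - 1567y^2 = 1 is (p_{k-1}, q_{k-1}) = (p_11, q_11); compute convergents through index 11.
Convergents (p_i = a_i*p_{i-1} + p_{i-2}, q_i = a_i*q_{i-1} + q_{i-2} with p_{-2}=0, p_{-1}=1, q_{-2}=1, q_{-1}=0):
  i=0: a_0=39, p_0 = 39*1 + 0 = 39, q_0 = 39*0 + 1 = 1.
  i=1: a_1=1, p_1 = 1*39 + 1 = 40, q_1 = 1*1 + 0 = 1.
  i=2: a_2=1, p_2 = 1*40 + 39 = 79, q_2 = 1*1 + 1 = 2.
  i=3: a_3=2, p_3 = 2*79 + 40 = 198, q_3 = 2*2 + 1 = 5.
  i=4: a_4=2, p_4 = 2*198 + 79 = 475, q_4 = 2*5 + 2 = 12.
  i=5: a_5=3, p_5 = 3*475 + 198 = 1623, q_5 = 3*12 + 5 = 41.
  i=6: a_6=39, p_6 = 39*1623 + 475 = 63772, q_6 = 39*41 + 12 = 1611.
  i=7: a_7=3, p_7 = 3*63772 + 1623 = 192939, q_7 = 3*1611 + 41 = 4874.
  i=8: a_8=2, p_8 = 2*192939 + 63772 = 449650, q_8 = 2*4874 + 1611 = 11359.
  i=9: a_9=2, p_9 = 2*449650 + 192939 = 1092239, q_9 = 2*11359 + 4874 = 27592.
  i=10: a_10=1, p_10 = 1*1092239 + 449650 = 1541889, q_10 = 1*27592 + 11359 = 38951.
  i=11: a_11=1, p_11 = 1*1541889 + 1092239 = 2634128, q_11 = 1*38951 + 27592 = 66543.
Check: 2634128^2 - 1567*66543^2 = 6938630320384 - 6938630320383 = 1, so (x, y) = (2634128, 66543) solves the equation, and by the theorem it is the least positive solution.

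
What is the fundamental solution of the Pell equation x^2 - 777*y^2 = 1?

First expand sqrt(777) as a continued fraction. With x_i = (sqrt(777) + m_i)/d_i and (m_0, d_0) = (0, 1): a_0 = floor(sqrt(777)) = 27, since 27^2 = 729 <= 777 < 784 = 28^2.
Iterate m_{i+1} = d_i*a_i - m_i, d_{i+1} = (777 - m_{i+1}^2)/d_i, a_{i+1} = floor((a_0 + m_{i+1})/d_{i+1}):
  m_1 = 1*27 - 0 = 27, d_1 = (777 - 27^2)/1 = 48/1 = 48, a_1 = floor((27 + 27)/48) = 1.
  m_2 = 48*1 - 27 = 21, d_2 = (777 - 21^2)/48 = 336/48 = 7, a_2 = floor((27 + 21)/7) = 6.
  m_3 = 7*6 - 21 = 21, d_3 = (777 - 21^2)/7 = 336/7 = 48, a_3 = floor((27 + 21)/48) = 1.
  m_4 = 48*1 - 21 = 27, d_4 = (777 - 27^2)/48 = 48/48 = 1, a_4 = floor((27 + 27)/1) = 54.
  m_5 = 1*54 - 27 = 27, d_5 = (777 - 27^2)/1 = 48/1 = 48: (m_5, d_5) = (m_1, d_1) = (27, 48), so from here the quotients repeat a_1, ..., a_4; the period length is 4.
So sqrt(777) = [27; (1, 6, 1, 54)] with period length k = 4.
k is even, so the fundamental solution of x^2 - 777y^2 = 1 is (p_{k-1}, q_{k-1}) = (p_3, q_3); compute convergents through index 3.
Convergents (p_i = a_i*p_{i-1} + p_{i-2}, q_i = a_i*q_{i-1} + q_{i-2} with p_{-2}=0, p_{-1}=1, q_{-2}=1, q_{-1}=0):
  i=0: a_0=27, p_0 = 27*1 + 0 = 27, q_0 = 27*0 + 1 = 1.
  i=1: a_1=1, p_1 = 1*27 + 1 = 28, q_1 = 1*1 + 0 = 1.
  i=2: a_2=6, p_2 = 6*28 + 27 = 195, q_2 = 6*1 + 1 = 7.
  i=3: a_3=1, p_3 = 1*195 + 28 = 223, q_3 = 1*7 + 1 = 8.
Check: 223^2 - 777*8^2 = 49729 - 49728 = 1, so (x, y) = (223, 8) solves the equation, and by the theorem it is the least positive solution.

(x, y) = (223, 8)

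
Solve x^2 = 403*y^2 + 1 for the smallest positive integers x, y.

First expand sqrt(403) as a continued fraction. With x_i = (sqrt(403) + m_i)/d_i and (m_0, d_0) = (0, 1): a_0 = floor(sqrt(403)) = 20, since 20^2 = 400 <= 403 < 441 = 21^2.
Iterate m_{i+1} = d_i*a_i - m_i, d_{i+1} = (403 - m_{i+1}^2)/d_i, a_{i+1} = floor((a_0 + m_{i+1})/d_{i+1}):
  m_1 = 1*20 - 0 = 20, d_1 = (403 - 20^2)/1 = 3/1 = 3, a_1 = floor((20 + 20)/3) = 13.
  m_2 = 3*13 - 20 = 19, d_2 = (403 - 19^2)/3 = 42/3 = 14, a_2 = floor((20 + 19)/14) = 2.
  m_3 = 14*2 - 19 = 9, d_3 = (403 - 9^2)/14 = 322/14 = 23, a_3 = floor((20 + 9)/23) = 1.
  m_4 = 23*1 - 9 = 14, d_4 = (403 - 14^2)/23 = 207/23 = 9, a_4 = floor((20 + 14)/9) = 3.
  m_5 = 9*3 - 14 = 13, d_5 = (403 - 13^2)/9 = 234/9 = 26, a_5 = floor((20 + 13)/26) = 1.
  m_6 = 26*1 - 13 = 13, d_6 = (403 - 13^2)/26 = 234/26 = 9, a_6 = floor((20 + 13)/9) = 3.
  m_7 = 9*3 - 13 = 14, d_7 = (403 - 14^2)/9 = 207/9 = 23, a_7 = floor((20 + 14)/23) = 1.
  m_8 = 23*1 - 14 = 9, d_8 = (403 - 9^2)/23 = 322/23 = 14, a_8 = floor((20 + 9)/14) = 2.
  m_9 = 14*2 - 9 = 19, d_9 = (403 - 19^2)/14 = 42/14 = 3, a_9 = floor((20 + 19)/3) = 13.
  m_10 = 3*13 - 19 = 20, d_10 = (403 - 20^2)/3 = 3/3 = 1, a_10 = floor((20 + 20)/1) = 40.
  m_11 = 1*40 - 20 = 20, d_11 = (403 - 20^2)/1 = 3/1 = 3: (m_11, d_11) = (m_1, d_1) = (20, 3), so from here the quotients repeat a_1, ..., a_10; the period length is 10.
So sqrt(403) = [20; (13, 2, 1, 3, 1, 3, 1, 2, 13, 40)] with period length k = 10.
k is even, so the fundamental solution of x^2 - 403y^2 = 1 is (p_{k-1}, q_{k-1}) = (p_9, q_9); compute convergents through index 9.
Convergents (p_i = a_i*p_{i-1} + p_{i-2}, q_i = a_i*q_{i-1} + q_{i-2} with p_{-2}=0, p_{-1}=1, q_{-2}=1, q_{-1}=0):
  i=0: a_0=20, p_0 = 20*1 + 0 = 20, q_0 = 20*0 + 1 = 1.
  i=1: a_1=13, p_1 = 13*20 + 1 = 261, q_1 = 13*1 + 0 = 13.
  i=2: a_2=2, p_2 = 2*261 + 20 = 542, q_2 = 2*13 + 1 = 27.
  i=3: a_3=1, p_3 = 1*542 + 261 = 803, q_3 = 1*27 + 13 = 40.
  i=4: a_4=3, p_4 = 3*803 + 542 = 2951, q_4 = 3*40 + 27 = 147.
  i=5: a_5=1, p_5 = 1*2951 + 803 = 3754, q_5 = 1*147 + 40 = 187.
  i=6: a_6=3, p_6 = 3*3754 + 2951 = 14213, q_6 = 3*187 + 147 = 708.
  i=7: a_7=1, p_7 = 1*14213 + 3754 = 17967, q_7 = 1*708 + 187 = 895.
  i=8: a_8=2, p_8 = 2*17967 + 14213 = 50147, q_8 = 2*895 + 708 = 2498.
  i=9: a_9=13, p_9 = 13*50147 + 17967 = 669878, q_9 = 13*2498 + 895 = 33369.
Check: 669878^2 - 403*33369^2 = 448736534884 - 448736534883 = 1, so (x, y) = (669878, 33369) solves the equation, and by the theorem it is the least positive solution.

(x, y) = (669878, 33369)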